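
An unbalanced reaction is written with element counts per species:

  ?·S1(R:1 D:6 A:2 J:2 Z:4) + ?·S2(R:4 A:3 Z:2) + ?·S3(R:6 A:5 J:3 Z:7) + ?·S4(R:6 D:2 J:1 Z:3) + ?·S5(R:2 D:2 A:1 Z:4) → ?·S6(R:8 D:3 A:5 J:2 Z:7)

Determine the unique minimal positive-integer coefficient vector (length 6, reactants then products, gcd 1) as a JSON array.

R: 2·1+5·4+2·6+2·6+1·2 = 48 | 6·8 = 48
D: 2·6+5·0+2·0+2·2+1·2 = 18 | 6·3 = 18
A: 2·2+5·3+2·5+2·0+1·1 = 30 | 6·5 = 30
J: 2·2+5·0+2·3+2·1+1·0 = 12 | 6·2 = 12
Z: 2·4+5·2+2·7+2·3+1·4 = 42 | 6·7 = 42
gcd(2,5,2,2,1,6) = 1

Coefficients: [2, 5, 2, 2, 1, 6]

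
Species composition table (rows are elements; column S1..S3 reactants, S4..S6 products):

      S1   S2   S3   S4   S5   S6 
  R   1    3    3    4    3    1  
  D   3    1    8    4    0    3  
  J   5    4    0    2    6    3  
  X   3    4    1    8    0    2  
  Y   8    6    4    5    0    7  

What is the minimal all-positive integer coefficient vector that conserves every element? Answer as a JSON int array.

R: 3·1+2·3+1·3 = 12 | 1·4+1·3+5·1 = 12
D: 3·3+2·1+1·8 = 19 | 1·4+1·0+5·3 = 19
J: 3·5+2·4+1·0 = 23 | 1·2+1·6+5·3 = 23
X: 3·3+2·4+1·1 = 18 | 1·8+1·0+5·2 = 18
Y: 3·8+2·6+1·4 = 40 | 1·5+1·0+5·7 = 40
gcd(3,2,1,1,1,5) = 1

Coefficients: [3, 2, 1, 1, 1, 5]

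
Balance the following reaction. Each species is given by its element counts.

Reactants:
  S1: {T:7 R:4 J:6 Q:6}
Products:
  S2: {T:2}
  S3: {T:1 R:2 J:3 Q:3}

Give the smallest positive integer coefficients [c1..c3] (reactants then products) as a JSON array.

Coefficients: [2, 5, 4]

T: 2·7 = 14 | 5·2+4·1 = 14
R: 2·4 = 8 | 5·0+4·2 = 8
J: 2·6 = 12 | 5·0+4·3 = 12
Q: 2·6 = 12 | 5·0+4·3 = 12
gcd(2,5,4) = 1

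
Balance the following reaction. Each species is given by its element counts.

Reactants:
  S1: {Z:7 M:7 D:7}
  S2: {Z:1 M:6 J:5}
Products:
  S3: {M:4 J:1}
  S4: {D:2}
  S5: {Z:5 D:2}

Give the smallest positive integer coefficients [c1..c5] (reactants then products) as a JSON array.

Z: 2·7+1·1 = 15 | 5·0+4·0+3·5 = 15
M: 2·7+1·6 = 20 | 5·4+4·0+3·0 = 20
D: 2·7+1·0 = 14 | 5·0+4·2+3·2 = 14
J: 2·0+1·5 = 5 | 5·1+4·0+3·0 = 5
gcd(2,1,5,4,3) = 1

Coefficients: [2, 1, 5, 4, 3]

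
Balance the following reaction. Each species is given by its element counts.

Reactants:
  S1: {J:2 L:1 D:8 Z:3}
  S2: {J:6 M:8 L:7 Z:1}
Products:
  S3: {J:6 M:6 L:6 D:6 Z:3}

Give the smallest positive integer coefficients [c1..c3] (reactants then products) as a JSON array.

J: 3·2+3·6 = 24 | 4·6 = 24
M: 3·0+3·8 = 24 | 4·6 = 24
L: 3·1+3·7 = 24 | 4·6 = 24
D: 3·8+3·0 = 24 | 4·6 = 24
Z: 3·3+3·1 = 12 | 4·3 = 12
gcd(3,3,4) = 1

Coefficients: [3, 3, 4]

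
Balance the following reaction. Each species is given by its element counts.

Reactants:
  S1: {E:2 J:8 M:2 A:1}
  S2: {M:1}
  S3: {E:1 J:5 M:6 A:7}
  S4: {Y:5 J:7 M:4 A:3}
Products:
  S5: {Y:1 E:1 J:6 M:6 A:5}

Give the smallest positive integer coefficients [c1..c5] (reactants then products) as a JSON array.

Coefficients: [1, 6, 3, 1, 5]

Y: 1·0+6·0+3·0+1·5 = 5 | 5·1 = 5
E: 1·2+6·0+3·1+1·0 = 5 | 5·1 = 5
J: 1·8+6·0+3·5+1·7 = 30 | 5·6 = 30
M: 1·2+6·1+3·6+1·4 = 30 | 5·6 = 30
A: 1·1+6·0+3·7+1·3 = 25 | 5·5 = 25
gcd(1,6,3,1,5) = 1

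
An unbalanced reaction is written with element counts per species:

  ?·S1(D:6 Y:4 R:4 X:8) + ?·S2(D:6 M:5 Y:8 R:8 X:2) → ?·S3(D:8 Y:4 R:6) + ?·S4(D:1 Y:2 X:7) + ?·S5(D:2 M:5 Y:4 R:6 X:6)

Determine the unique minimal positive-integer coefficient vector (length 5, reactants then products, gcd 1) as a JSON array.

D: 4·6+1·6 = 30 | 3·8+4·1+1·2 = 30
M: 4·0+1·5 = 5 | 3·0+4·0+1·5 = 5
Y: 4·4+1·8 = 24 | 3·4+4·2+1·4 = 24
R: 4·4+1·8 = 24 | 3·6+4·0+1·6 = 24
X: 4·8+1·2 = 34 | 3·0+4·7+1·6 = 34
gcd(4,1,3,4,1) = 1

Coefficients: [4, 1, 3, 4, 1]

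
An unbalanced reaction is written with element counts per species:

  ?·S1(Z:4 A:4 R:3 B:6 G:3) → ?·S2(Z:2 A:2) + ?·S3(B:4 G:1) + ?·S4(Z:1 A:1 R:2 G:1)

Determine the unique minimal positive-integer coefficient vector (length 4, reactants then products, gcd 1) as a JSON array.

Z: 4·4 = 16 | 5·2+6·0+6·1 = 16
A: 4·4 = 16 | 5·2+6·0+6·1 = 16
R: 4·3 = 12 | 5·0+6·0+6·2 = 12
B: 4·6 = 24 | 5·0+6·4+6·0 = 24
G: 4·3 = 12 | 5·0+6·1+6·1 = 12
gcd(4,5,6,6) = 1

Coefficients: [4, 5, 6, 6]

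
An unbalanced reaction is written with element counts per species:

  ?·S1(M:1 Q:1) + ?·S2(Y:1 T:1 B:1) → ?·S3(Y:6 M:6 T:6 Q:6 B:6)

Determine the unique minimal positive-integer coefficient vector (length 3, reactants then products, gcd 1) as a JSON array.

Coefficients: [6, 6, 1]

Y: 6·0+6·1 = 6 | 1·6 = 6
M: 6·1+6·0 = 6 | 1·6 = 6
T: 6·0+6·1 = 6 | 1·6 = 6
Q: 6·1+6·0 = 6 | 1·6 = 6
B: 6·0+6·1 = 6 | 1·6 = 6
gcd(6,6,1) = 1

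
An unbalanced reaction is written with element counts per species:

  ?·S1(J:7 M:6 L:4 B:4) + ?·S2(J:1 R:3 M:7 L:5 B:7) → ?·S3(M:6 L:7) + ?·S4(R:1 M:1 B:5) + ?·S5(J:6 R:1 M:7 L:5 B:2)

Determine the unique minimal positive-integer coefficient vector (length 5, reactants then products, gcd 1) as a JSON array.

J: 3·7+3·1 = 24 | 1·0+5·0+4·6 = 24
R: 3·0+3·3 = 9 | 1·0+5·1+4·1 = 9
M: 3·6+3·7 = 39 | 1·6+5·1+4·7 = 39
L: 3·4+3·5 = 27 | 1·7+5·0+4·5 = 27
B: 3·4+3·7 = 33 | 1·0+5·5+4·2 = 33
gcd(3,3,1,5,4) = 1

Coefficients: [3, 3, 1, 5, 4]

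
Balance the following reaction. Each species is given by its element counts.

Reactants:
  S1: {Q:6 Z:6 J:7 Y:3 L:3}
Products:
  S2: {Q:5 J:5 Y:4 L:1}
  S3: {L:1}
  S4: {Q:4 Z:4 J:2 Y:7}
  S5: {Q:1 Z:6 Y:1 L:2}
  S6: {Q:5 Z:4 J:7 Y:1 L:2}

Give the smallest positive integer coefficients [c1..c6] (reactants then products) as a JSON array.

Coefficients: [6, 1, 3, 1, 2, 5]

Q: 6·6 = 36 | 1·5+3·0+1·4+2·1+5·5 = 36
Z: 6·6 = 36 | 1·0+3·0+1·4+2·6+5·4 = 36
J: 6·7 = 42 | 1·5+3·0+1·2+2·0+5·7 = 42
Y: 6·3 = 18 | 1·4+3·0+1·7+2·1+5·1 = 18
L: 6·3 = 18 | 1·1+3·1+1·0+2·2+5·2 = 18
gcd(6,1,3,1,2,5) = 1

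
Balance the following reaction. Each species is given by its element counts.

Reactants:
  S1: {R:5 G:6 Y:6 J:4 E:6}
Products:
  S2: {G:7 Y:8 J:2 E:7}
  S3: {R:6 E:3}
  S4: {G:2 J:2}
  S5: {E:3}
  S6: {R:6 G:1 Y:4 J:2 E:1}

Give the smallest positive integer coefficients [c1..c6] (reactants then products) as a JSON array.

R: 6·5 = 30 | 3·0+2·6+6·0+2·0+3·6 = 30
G: 6·6 = 36 | 3·7+2·0+6·2+2·0+3·1 = 36
Y: 6·6 = 36 | 3·8+2·0+6·0+2·0+3·4 = 36
J: 6·4 = 24 | 3·2+2·0+6·2+2·0+3·2 = 24
E: 6·6 = 36 | 3·7+2·3+6·0+2·3+3·1 = 36
gcd(6,3,2,6,2,3) = 1

Coefficients: [6, 3, 2, 6, 2, 3]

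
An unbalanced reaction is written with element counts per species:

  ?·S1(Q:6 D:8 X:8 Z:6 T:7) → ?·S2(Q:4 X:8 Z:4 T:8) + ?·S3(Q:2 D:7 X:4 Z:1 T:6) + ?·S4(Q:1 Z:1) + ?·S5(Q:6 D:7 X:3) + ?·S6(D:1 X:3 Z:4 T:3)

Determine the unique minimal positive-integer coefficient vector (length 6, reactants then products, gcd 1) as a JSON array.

Q: 5·6 = 30 | 1·4+2·2+4·1+3·6+5·0 = 30
D: 5·8 = 40 | 1·0+2·7+4·0+3·7+5·1 = 40
X: 5·8 = 40 | 1·8+2·4+4·0+3·3+5·3 = 40
Z: 5·6 = 30 | 1·4+2·1+4·1+3·0+5·4 = 30
T: 5·7 = 35 | 1·8+2·6+4·0+3·0+5·3 = 35
gcd(5,1,2,4,3,5) = 1

Coefficients: [5, 1, 2, 4, 3, 5]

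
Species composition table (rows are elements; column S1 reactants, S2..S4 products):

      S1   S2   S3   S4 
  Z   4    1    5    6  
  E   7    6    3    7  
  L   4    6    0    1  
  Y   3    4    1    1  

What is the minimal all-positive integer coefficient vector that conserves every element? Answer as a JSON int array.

Z: 5·4 = 20 | 3·1+1·5+2·6 = 20
E: 5·7 = 35 | 3·6+1·3+2·7 = 35
L: 5·4 = 20 | 3·6+1·0+2·1 = 20
Y: 5·3 = 15 | 3·4+1·1+2·1 = 15
gcd(5,3,1,2) = 1

Coefficients: [5, 3, 1, 2]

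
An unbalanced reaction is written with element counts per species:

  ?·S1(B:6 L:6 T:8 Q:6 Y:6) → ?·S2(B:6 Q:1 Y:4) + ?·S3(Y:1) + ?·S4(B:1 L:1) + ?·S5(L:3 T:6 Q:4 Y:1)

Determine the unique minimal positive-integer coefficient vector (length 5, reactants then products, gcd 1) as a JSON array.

Coefficients: [3, 2, 6, 6, 4]

B: 3·6 = 18 | 2·6+6·0+6·1+4·0 = 18
L: 3·6 = 18 | 2·0+6·0+6·1+4·3 = 18
T: 3·8 = 24 | 2·0+6·0+6·0+4·6 = 24
Q: 3·6 = 18 | 2·1+6·0+6·0+4·4 = 18
Y: 3·6 = 18 | 2·4+6·1+6·0+4·1 = 18
gcd(3,2,6,6,4) = 1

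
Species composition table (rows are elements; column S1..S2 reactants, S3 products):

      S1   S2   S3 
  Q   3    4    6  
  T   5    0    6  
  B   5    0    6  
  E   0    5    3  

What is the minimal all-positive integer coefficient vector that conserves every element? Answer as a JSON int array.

Coefficients: [6, 3, 5]

Q: 6·3+3·4 = 30 | 5·6 = 30
T: 6·5+3·0 = 30 | 5·6 = 30
B: 6·5+3·0 = 30 | 5·6 = 30
E: 6·0+3·5 = 15 | 5·3 = 15
gcd(6,3,5) = 1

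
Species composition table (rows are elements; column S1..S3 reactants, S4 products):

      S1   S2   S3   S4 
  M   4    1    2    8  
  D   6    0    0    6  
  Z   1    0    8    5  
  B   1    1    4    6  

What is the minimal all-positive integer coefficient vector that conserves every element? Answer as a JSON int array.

M: 2·4+6·1+1·2 = 16 | 2·8 = 16
D: 2·6+6·0+1·0 = 12 | 2·6 = 12
Z: 2·1+6·0+1·8 = 10 | 2·5 = 10
B: 2·1+6·1+1·4 = 12 | 2·6 = 12
gcd(2,6,1,2) = 1

Coefficients: [2, 6, 1, 2]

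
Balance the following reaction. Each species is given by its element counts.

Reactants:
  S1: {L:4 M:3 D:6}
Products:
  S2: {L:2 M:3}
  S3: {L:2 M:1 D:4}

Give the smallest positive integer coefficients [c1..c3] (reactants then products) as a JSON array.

Coefficients: [2, 1, 3]

L: 2·4 = 8 | 1·2+3·2 = 8
M: 2·3 = 6 | 1·3+3·1 = 6
D: 2·6 = 12 | 1·0+3·4 = 12
gcd(2,1,3) = 1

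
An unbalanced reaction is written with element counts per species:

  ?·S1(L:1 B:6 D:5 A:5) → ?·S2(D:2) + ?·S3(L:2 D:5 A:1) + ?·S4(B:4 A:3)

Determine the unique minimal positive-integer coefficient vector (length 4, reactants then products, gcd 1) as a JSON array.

L: 4·1 = 4 | 5·0+2·2+6·0 = 4
B: 4·6 = 24 | 5·0+2·0+6·4 = 24
D: 4·5 = 20 | 5·2+2·5+6·0 = 20
A: 4·5 = 20 | 5·0+2·1+6·3 = 20
gcd(4,5,2,6) = 1

Coefficients: [4, 5, 2, 6]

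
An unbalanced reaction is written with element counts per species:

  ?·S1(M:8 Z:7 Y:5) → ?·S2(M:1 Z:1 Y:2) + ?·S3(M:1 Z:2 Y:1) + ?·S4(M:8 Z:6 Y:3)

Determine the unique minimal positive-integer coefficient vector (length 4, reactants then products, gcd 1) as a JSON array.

Coefficients: [5, 5, 3, 4]

M: 5·8 = 40 | 5·1+3·1+4·8 = 40
Z: 5·7 = 35 | 5·1+3·2+4·6 = 35
Y: 5·5 = 25 | 5·2+3·1+4·3 = 25
gcd(5,5,3,4) = 1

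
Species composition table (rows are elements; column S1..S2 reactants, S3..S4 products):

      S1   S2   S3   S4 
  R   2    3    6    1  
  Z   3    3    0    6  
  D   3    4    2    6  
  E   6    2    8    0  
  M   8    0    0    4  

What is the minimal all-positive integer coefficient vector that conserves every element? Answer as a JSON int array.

R: 2·2+6·3 = 22 | 3·6+4·1 = 22
Z: 2·3+6·3 = 24 | 3·0+4·6 = 24
D: 2·3+6·4 = 30 | 3·2+4·6 = 30
E: 2·6+6·2 = 24 | 3·8+4·0 = 24
M: 2·8+6·0 = 16 | 3·0+4·4 = 16
gcd(2,6,3,4) = 1

Coefficients: [2, 6, 3, 4]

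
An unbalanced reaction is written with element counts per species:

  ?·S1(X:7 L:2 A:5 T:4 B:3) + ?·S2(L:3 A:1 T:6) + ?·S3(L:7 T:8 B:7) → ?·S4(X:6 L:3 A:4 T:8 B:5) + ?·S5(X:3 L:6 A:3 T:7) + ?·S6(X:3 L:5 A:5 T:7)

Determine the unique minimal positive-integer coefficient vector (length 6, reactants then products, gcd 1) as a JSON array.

Coefficients: [6, 6, 1, 5, 2, 2]

X: 6·7+6·0+1·0 = 42 | 5·6+2·3+2·3 = 42
L: 6·2+6·3+1·7 = 37 | 5·3+2·6+2·5 = 37
A: 6·5+6·1+1·0 = 36 | 5·4+2·3+2·5 = 36
T: 6·4+6·6+1·8 = 68 | 5·8+2·7+2·7 = 68
B: 6·3+6·0+1·7 = 25 | 5·5+2·0+2·0 = 25
gcd(6,6,1,5,2,2) = 1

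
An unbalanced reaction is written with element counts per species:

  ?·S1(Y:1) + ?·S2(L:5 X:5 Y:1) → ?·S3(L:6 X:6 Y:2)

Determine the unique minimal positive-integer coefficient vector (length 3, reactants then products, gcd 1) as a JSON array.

L: 4·0+6·5 = 30 | 5·6 = 30
X: 4·0+6·5 = 30 | 5·6 = 30
Y: 4·1+6·1 = 10 | 5·2 = 10
gcd(4,6,5) = 1

Coefficients: [4, 6, 5]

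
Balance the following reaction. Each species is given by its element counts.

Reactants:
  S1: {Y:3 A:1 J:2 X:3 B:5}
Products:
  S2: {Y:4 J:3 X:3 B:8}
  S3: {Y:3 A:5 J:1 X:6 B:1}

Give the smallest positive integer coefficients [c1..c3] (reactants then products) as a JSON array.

Y: 5·3 = 15 | 3·4+1·3 = 15
A: 5·1 = 5 | 3·0+1·5 = 5
J: 5·2 = 10 | 3·3+1·1 = 10
X: 5·3 = 15 | 3·3+1·6 = 15
B: 5·5 = 25 | 3·8+1·1 = 25
gcd(5,3,1) = 1

Coefficients: [5, 3, 1]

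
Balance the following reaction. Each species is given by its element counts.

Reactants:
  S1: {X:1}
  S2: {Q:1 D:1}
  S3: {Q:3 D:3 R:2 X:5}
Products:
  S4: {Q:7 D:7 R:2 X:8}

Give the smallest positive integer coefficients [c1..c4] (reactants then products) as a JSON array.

Coefficients: [3, 4, 1, 1]

Q: 3·0+4·1+1·3 = 7 | 1·7 = 7
D: 3·0+4·1+1·3 = 7 | 1·7 = 7
R: 3·0+4·0+1·2 = 2 | 1·2 = 2
X: 3·1+4·0+1·5 = 8 | 1·8 = 8
gcd(3,4,1,1) = 1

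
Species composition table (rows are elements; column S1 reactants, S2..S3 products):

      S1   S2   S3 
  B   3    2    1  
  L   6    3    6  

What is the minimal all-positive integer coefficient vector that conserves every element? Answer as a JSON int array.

Coefficients: [3, 4, 1]

B: 3·3 = 9 | 4·2+1·1 = 9
L: 3·6 = 18 | 4·3+1·6 = 18
gcd(3,4,1) = 1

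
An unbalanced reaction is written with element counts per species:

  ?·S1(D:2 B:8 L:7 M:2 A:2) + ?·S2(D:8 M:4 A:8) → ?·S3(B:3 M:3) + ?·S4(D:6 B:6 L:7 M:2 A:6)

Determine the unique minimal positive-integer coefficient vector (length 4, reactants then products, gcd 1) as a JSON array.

Coefficients: [6, 3, 4, 6]

D: 6·2+3·8 = 36 | 4·0+6·6 = 36
B: 6·8+3·0 = 48 | 4·3+6·6 = 48
L: 6·7+3·0 = 42 | 4·0+6·7 = 42
M: 6·2+3·4 = 24 | 4·3+6·2 = 24
A: 6·2+3·8 = 36 | 4·0+6·6 = 36
gcd(6,3,4,6) = 1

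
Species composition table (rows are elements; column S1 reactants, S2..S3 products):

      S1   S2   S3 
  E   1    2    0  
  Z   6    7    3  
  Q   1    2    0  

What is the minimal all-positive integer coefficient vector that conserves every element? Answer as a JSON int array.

E: 6·1 = 6 | 3·2+5·0 = 6
Z: 6·6 = 36 | 3·7+5·3 = 36
Q: 6·1 = 6 | 3·2+5·0 = 6
gcd(6,3,5) = 1

Coefficients: [6, 3, 5]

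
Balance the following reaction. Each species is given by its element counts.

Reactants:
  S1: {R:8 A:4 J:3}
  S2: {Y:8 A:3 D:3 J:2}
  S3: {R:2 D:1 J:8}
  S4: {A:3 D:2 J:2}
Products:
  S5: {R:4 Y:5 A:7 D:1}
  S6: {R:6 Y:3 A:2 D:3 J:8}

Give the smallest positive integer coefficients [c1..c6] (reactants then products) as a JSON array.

R: 6·8+5·0+1·2+2·0 = 50 | 5·4+5·6 = 50
Y: 6·0+5·8+1·0+2·0 = 40 | 5·5+5·3 = 40
A: 6·4+5·3+1·0+2·3 = 45 | 5·7+5·2 = 45
D: 6·0+5·3+1·1+2·2 = 20 | 5·1+5·3 = 20
J: 6·3+5·2+1·8+2·2 = 40 | 5·0+5·8 = 40
gcd(6,5,1,2,5,5) = 1

Coefficients: [6, 5, 1, 2, 5, 5]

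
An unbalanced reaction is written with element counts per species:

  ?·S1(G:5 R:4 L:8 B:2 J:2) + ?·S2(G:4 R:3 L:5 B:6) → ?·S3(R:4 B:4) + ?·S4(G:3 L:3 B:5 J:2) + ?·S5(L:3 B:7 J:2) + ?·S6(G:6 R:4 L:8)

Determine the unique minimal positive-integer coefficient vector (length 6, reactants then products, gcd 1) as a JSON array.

Coefficients: [4, 4, 2, 2, 2, 5]

G: 4·5+4·4 = 36 | 2·0+2·3+2·0+5·6 = 36
R: 4·4+4·3 = 28 | 2·4+2·0+2·0+5·4 = 28
L: 4·8+4·5 = 52 | 2·0+2·3+2·3+5·8 = 52
B: 4·2+4·6 = 32 | 2·4+2·5+2·7+5·0 = 32
J: 4·2+4·0 = 8 | 2·0+2·2+2·2+5·0 = 8
gcd(4,4,2,2,2,5) = 1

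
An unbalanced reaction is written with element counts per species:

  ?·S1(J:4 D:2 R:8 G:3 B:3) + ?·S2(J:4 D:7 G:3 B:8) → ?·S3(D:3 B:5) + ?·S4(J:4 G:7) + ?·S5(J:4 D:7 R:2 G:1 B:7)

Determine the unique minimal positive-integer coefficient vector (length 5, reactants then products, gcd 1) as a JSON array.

Coefficients: [1, 5, 3, 2, 4]

J: 1·4+5·4 = 24 | 3·0+2·4+4·4 = 24
D: 1·2+5·7 = 37 | 3·3+2·0+4·7 = 37
R: 1·8+5·0 = 8 | 3·0+2·0+4·2 = 8
G: 1·3+5·3 = 18 | 3·0+2·7+4·1 = 18
B: 1·3+5·8 = 43 | 3·5+2·0+4·7 = 43
gcd(1,5,3,2,4) = 1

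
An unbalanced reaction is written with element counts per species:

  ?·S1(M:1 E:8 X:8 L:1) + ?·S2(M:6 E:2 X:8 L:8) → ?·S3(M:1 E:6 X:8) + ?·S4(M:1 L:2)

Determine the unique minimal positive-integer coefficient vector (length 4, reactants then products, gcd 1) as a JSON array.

Coefficients: [2, 1, 3, 5]

M: 2·1+1·6 = 8 | 3·1+5·1 = 8
E: 2·8+1·2 = 18 | 3·6+5·0 = 18
X: 2·8+1·8 = 24 | 3·8+5·0 = 24
L: 2·1+1·8 = 10 | 3·0+5·2 = 10
gcd(2,1,3,5) = 1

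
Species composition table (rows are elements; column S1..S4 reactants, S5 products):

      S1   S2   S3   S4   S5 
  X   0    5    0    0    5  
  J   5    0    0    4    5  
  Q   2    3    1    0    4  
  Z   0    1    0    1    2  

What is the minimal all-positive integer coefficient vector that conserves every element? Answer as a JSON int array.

Coefficients: [1, 5, 3, 5, 5]

X: 1·0+5·5+3·0+5·0 = 25 | 5·5 = 25
J: 1·5+5·0+3·0+5·4 = 25 | 5·5 = 25
Q: 1·2+5·3+3·1+5·0 = 20 | 5·4 = 20
Z: 1·0+5·1+3·0+5·1 = 10 | 5·2 = 10
gcd(1,5,3,5,5) = 1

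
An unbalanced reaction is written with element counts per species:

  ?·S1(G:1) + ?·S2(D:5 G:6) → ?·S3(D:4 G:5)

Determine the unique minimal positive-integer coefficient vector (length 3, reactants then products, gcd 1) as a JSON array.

D: 1·0+4·5 = 20 | 5·4 = 20
G: 1·1+4·6 = 25 | 5·5 = 25
gcd(1,4,5) = 1

Coefficients: [1, 4, 5]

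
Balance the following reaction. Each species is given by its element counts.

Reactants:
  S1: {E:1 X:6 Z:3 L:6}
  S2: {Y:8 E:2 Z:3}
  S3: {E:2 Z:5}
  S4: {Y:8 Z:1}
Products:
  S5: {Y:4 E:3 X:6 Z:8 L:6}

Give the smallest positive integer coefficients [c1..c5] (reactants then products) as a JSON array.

Coefficients: [6, 1, 5, 2, 6]

Y: 6·0+1·8+5·0+2·8 = 24 | 6·4 = 24
E: 6·1+1·2+5·2+2·0 = 18 | 6·3 = 18
X: 6·6+1·0+5·0+2·0 = 36 | 6·6 = 36
Z: 6·3+1·3+5·5+2·1 = 48 | 6·8 = 48
L: 6·6+1·0+5·0+2·0 = 36 | 6·6 = 36
gcd(6,1,5,2,6) = 1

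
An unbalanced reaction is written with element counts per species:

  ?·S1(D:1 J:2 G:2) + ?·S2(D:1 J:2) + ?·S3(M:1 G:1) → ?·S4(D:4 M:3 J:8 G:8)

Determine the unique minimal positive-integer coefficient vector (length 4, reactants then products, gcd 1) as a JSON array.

Coefficients: [5, 3, 6, 2]

D: 5·1+3·1+6·0 = 8 | 2·4 = 8
M: 5·0+3·0+6·1 = 6 | 2·3 = 6
J: 5·2+3·2+6·0 = 16 | 2·8 = 16
G: 5·2+3·0+6·1 = 16 | 2·8 = 16
gcd(5,3,6,2) = 1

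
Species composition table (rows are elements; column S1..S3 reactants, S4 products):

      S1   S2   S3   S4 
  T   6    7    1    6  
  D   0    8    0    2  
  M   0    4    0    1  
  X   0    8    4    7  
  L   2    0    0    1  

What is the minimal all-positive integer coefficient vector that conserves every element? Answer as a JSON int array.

Coefficients: [2, 1, 5, 4]

T: 2·6+1·7+5·1 = 24 | 4·6 = 24
D: 2·0+1·8+5·0 = 8 | 4·2 = 8
M: 2·0+1·4+5·0 = 4 | 4·1 = 4
X: 2·0+1·8+5·4 = 28 | 4·7 = 28
L: 2·2+1·0+5·0 = 4 | 4·1 = 4
gcd(2,1,5,4) = 1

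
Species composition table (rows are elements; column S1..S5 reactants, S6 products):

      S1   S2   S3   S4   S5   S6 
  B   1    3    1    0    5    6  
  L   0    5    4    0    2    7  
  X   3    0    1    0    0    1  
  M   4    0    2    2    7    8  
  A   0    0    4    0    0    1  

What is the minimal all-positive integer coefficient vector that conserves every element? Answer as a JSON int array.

B: 1·1+4·3+1·1+6·0+2·5 = 24 | 4·6 = 24
L: 1·0+4·5+1·4+6·0+2·2 = 28 | 4·7 = 28
X: 1·3+4·0+1·1+6·0+2·0 = 4 | 4·1 = 4
M: 1·4+4·0+1·2+6·2+2·7 = 32 | 4·8 = 32
A: 1·0+4·0+1·4+6·0+2·0 = 4 | 4·1 = 4
gcd(1,4,1,6,2,4) = 1

Coefficients: [1, 4, 1, 6, 2, 4]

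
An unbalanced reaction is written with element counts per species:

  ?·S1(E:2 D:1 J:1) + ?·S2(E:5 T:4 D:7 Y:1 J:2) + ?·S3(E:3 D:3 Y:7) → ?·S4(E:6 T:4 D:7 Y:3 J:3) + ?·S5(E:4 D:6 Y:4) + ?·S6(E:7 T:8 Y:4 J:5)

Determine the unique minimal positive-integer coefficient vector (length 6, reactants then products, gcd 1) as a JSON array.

Coefficients: [4, 5, 4, 3, 5, 1]

E: 4·2+5·5+4·3 = 45 | 3·6+5·4+1·7 = 45
T: 4·0+5·4+4·0 = 20 | 3·4+5·0+1·8 = 20
D: 4·1+5·7+4·3 = 51 | 3·7+5·6+1·0 = 51
Y: 4·0+5·1+4·7 = 33 | 3·3+5·4+1·4 = 33
J: 4·1+5·2+4·0 = 14 | 3·3+5·0+1·5 = 14
gcd(4,5,4,3,5,1) = 1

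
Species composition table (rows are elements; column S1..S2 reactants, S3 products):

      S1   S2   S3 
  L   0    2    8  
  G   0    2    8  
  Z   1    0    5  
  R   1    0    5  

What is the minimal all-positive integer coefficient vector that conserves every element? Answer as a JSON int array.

L: 5·0+4·2 = 8 | 1·8 = 8
G: 5·0+4·2 = 8 | 1·8 = 8
Z: 5·1+4·0 = 5 | 1·5 = 5
R: 5·1+4·0 = 5 | 1·5 = 5
gcd(5,4,1) = 1

Coefficients: [5, 4, 1]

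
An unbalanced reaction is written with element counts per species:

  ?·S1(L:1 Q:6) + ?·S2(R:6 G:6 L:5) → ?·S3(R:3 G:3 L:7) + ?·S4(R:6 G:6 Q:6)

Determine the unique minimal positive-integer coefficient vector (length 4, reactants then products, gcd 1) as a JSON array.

R: 3·0+5·6 = 30 | 4·3+3·6 = 30
G: 3·0+5·6 = 30 | 4·3+3·6 = 30
L: 3·1+5·5 = 28 | 4·7+3·0 = 28
Q: 3·6+5·0 = 18 | 4·0+3·6 = 18
gcd(3,5,4,3) = 1

Coefficients: [3, 5, 4, 3]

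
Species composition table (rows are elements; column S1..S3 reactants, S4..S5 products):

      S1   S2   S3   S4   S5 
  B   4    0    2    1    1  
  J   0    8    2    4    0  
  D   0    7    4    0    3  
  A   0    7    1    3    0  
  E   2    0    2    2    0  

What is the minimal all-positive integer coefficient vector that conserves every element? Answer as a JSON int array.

Coefficients: [1, 1, 2, 3, 5]

B: 1·4+1·0+2·2 = 8 | 3·1+5·1 = 8
J: 1·0+1·8+2·2 = 12 | 3·4+5·0 = 12
D: 1·0+1·7+2·4 = 15 | 3·0+5·3 = 15
A: 1·0+1·7+2·1 = 9 | 3·3+5·0 = 9
E: 1·2+1·0+2·2 = 6 | 3·2+5·0 = 6
gcd(1,1,2,3,5) = 1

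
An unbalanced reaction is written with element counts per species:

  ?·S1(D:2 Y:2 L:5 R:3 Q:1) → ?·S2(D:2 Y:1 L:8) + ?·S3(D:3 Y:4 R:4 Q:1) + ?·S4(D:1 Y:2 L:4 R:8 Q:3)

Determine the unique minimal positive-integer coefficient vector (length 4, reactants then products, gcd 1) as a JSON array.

Coefficients: [4, 2, 1, 1]

D: 4·2 = 8 | 2·2+1·3+1·1 = 8
Y: 4·2 = 8 | 2·1+1·4+1·2 = 8
L: 4·5 = 20 | 2·8+1·0+1·4 = 20
R: 4·3 = 12 | 2·0+1·4+1·8 = 12
Q: 4·1 = 4 | 2·0+1·1+1·3 = 4
gcd(4,2,1,1) = 1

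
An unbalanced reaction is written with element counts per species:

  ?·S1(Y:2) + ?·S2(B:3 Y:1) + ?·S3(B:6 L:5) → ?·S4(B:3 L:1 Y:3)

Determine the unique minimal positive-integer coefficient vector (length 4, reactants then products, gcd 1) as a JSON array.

B: 6·0+3·3+1·6 = 15 | 5·3 = 15
L: 6·0+3·0+1·5 = 5 | 5·1 = 5
Y: 6·2+3·1+1·0 = 15 | 5·3 = 15
gcd(6,3,1,5) = 1

Coefficients: [6, 3, 1, 5]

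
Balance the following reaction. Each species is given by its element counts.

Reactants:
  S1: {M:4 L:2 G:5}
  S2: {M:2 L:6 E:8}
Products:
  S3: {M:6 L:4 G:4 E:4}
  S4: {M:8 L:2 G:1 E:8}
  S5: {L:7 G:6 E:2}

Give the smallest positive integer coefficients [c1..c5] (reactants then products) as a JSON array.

Coefficients: [5, 3, 3, 1, 2]

M: 5·4+3·2 = 26 | 3·6+1·8+2·0 = 26
L: 5·2+3·6 = 28 | 3·4+1·2+2·7 = 28
G: 5·5+3·0 = 25 | 3·4+1·1+2·6 = 25
E: 5·0+3·8 = 24 | 3·4+1·8+2·2 = 24
gcd(5,3,3,1,2) = 1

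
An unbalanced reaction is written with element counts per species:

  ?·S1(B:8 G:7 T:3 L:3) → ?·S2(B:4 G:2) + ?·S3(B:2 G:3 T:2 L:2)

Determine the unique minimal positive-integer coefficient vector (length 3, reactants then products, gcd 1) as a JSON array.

Coefficients: [4, 5, 6]

B: 4·8 = 32 | 5·4+6·2 = 32
G: 4·7 = 28 | 5·2+6·3 = 28
T: 4·3 = 12 | 5·0+6·2 = 12
L: 4·3 = 12 | 5·0+6·2 = 12
gcd(4,5,6) = 1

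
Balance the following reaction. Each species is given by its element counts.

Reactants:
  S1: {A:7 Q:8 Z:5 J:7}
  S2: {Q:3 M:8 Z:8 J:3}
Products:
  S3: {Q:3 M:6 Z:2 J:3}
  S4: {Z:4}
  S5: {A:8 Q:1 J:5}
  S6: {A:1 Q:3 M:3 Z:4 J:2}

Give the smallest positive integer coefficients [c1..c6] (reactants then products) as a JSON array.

A: 2·7+6·0 = 14 | 5·0+6·0+1·8+6·1 = 14
Q: 2·8+6·3 = 34 | 5·3+6·0+1·1+6·3 = 34
M: 2·0+6·8 = 48 | 5·6+6·0+1·0+6·3 = 48
Z: 2·5+6·8 = 58 | 5·2+6·4+1·0+6·4 = 58
J: 2·7+6·3 = 32 | 5·3+6·0+1·5+6·2 = 32
gcd(2,6,5,6,1,6) = 1

Coefficients: [2, 6, 5, 6, 1, 6]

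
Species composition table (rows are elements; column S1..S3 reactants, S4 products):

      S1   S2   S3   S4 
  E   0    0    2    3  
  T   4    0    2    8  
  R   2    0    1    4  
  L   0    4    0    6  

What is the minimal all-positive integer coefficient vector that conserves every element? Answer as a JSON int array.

E: 5·0+6·0+6·2 = 12 | 4·3 = 12
T: 5·4+6·0+6·2 = 32 | 4·8 = 32
R: 5·2+6·0+6·1 = 16 | 4·4 = 16
L: 5·0+6·4+6·0 = 24 | 4·6 = 24
gcd(5,6,6,4) = 1

Coefficients: [5, 6, 6, 4]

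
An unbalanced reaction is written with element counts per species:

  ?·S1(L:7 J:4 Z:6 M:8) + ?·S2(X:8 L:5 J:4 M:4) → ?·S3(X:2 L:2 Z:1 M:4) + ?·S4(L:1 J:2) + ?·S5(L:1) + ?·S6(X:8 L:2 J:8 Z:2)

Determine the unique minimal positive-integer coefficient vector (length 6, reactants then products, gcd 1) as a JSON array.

Coefficients: [1, 2, 4, 2, 5, 1]

X: 1·0+2·8 = 16 | 4·2+2·0+5·0+1·8 = 16
L: 1·7+2·5 = 17 | 4·2+2·1+5·1+1·2 = 17
J: 1·4+2·4 = 12 | 4·0+2·2+5·0+1·8 = 12
Z: 1·6+2·0 = 6 | 4·1+2·0+5·0+1·2 = 6
M: 1·8+2·4 = 16 | 4·4+2·0+5·0+1·0 = 16
gcd(1,2,4,2,5,1) = 1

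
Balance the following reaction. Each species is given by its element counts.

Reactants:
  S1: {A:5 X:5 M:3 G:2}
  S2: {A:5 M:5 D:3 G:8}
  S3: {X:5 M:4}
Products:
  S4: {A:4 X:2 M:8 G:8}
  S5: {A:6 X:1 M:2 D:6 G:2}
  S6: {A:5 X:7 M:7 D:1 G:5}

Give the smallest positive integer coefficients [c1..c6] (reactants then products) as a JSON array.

A: 4·5+4·5+5·0 = 40 | 1·4+1·6+6·5 = 40
X: 4·5+4·0+5·5 = 45 | 1·2+1·1+6·7 = 45
M: 4·3+4·5+5·4 = 52 | 1·8+1·2+6·7 = 52
D: 4·0+4·3+5·0 = 12 | 1·0+1·6+6·1 = 12
G: 4·2+4·8+5·0 = 40 | 1·8+1·2+6·5 = 40
gcd(4,4,5,1,1,6) = 1

Coefficients: [4, 4, 5, 1, 1, 6]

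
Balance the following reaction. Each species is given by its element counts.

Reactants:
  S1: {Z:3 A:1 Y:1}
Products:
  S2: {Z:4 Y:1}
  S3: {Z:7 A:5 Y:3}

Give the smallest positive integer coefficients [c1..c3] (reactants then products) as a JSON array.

Coefficients: [5, 2, 1]

Z: 5·3 = 15 | 2·4+1·7 = 15
A: 5·1 = 5 | 2·0+1·5 = 5
Y: 5·1 = 5 | 2·1+1·3 = 5
gcd(5,2,1) = 1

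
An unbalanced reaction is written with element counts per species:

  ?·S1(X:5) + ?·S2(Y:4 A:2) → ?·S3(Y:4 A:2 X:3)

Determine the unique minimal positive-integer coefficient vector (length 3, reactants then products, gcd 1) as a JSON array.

Coefficients: [3, 5, 5]

Y: 3·0+5·4 = 20 | 5·4 = 20
A: 3·0+5·2 = 10 | 5·2 = 10
X: 3·5+5·0 = 15 | 5·3 = 15
gcd(3,5,5) = 1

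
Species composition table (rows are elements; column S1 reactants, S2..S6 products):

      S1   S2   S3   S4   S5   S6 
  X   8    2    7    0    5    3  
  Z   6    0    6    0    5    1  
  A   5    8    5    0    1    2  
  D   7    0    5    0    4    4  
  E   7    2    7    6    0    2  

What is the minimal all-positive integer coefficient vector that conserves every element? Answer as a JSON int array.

X: 6·8 = 48 | 1·2+2·7+3·0+4·5+4·3 = 48
Z: 6·6 = 36 | 1·0+2·6+3·0+4·5+4·1 = 36
A: 6·5 = 30 | 1·8+2·5+3·0+4·1+4·2 = 30
D: 6·7 = 42 | 1·0+2·5+3·0+4·4+4·4 = 42
E: 6·7 = 42 | 1·2+2·7+3·6+4·0+4·2 = 42
gcd(6,1,2,3,4,4) = 1

Coefficients: [6, 1, 2, 3, 4, 4]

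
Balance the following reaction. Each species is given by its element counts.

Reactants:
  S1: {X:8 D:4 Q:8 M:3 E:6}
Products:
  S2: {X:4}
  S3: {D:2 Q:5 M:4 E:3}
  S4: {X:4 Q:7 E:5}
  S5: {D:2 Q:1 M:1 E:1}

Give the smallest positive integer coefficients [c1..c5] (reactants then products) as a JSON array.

Coefficients: [3, 4, 1, 2, 5]

X: 3·8 = 24 | 4·4+1·0+2·4+5·0 = 24
D: 3·4 = 12 | 4·0+1·2+2·0+5·2 = 12
Q: 3·8 = 24 | 4·0+1·5+2·7+5·1 = 24
M: 3·3 = 9 | 4·0+1·4+2·0+5·1 = 9
E: 3·6 = 18 | 4·0+1·3+2·5+5·1 = 18
gcd(3,4,1,2,5) = 1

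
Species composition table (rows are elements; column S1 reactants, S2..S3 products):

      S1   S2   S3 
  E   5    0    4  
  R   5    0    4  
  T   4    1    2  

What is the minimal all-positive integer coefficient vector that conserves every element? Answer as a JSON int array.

E: 4·5 = 20 | 6·0+5·4 = 20
R: 4·5 = 20 | 6·0+5·4 = 20
T: 4·4 = 16 | 6·1+5·2 = 16
gcd(4,6,5) = 1

Coefficients: [4, 6, 5]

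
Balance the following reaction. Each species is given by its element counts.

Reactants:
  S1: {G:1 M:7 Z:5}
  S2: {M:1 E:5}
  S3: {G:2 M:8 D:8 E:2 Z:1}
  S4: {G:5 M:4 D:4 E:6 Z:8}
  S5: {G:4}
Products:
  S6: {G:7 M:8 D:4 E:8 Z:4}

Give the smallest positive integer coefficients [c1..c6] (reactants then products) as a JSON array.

Coefficients: [2, 6, 2, 1, 6, 5]

G: 2·1+6·0+2·2+1·5+6·4 = 35 | 5·7 = 35
M: 2·7+6·1+2·8+1·4+6·0 = 40 | 5·8 = 40
D: 2·0+6·0+2·8+1·4+6·0 = 20 | 5·4 = 20
E: 2·0+6·5+2·2+1·6+6·0 = 40 | 5·8 = 40
Z: 2·5+6·0+2·1+1·8+6·0 = 20 | 5·4 = 20
gcd(2,6,2,1,6,5) = 1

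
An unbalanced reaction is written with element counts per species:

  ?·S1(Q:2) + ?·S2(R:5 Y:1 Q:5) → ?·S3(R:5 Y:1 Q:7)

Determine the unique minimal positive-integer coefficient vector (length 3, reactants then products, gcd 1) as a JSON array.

R: 1·0+1·5 = 5 | 1·5 = 5
Y: 1·0+1·1 = 1 | 1·1 = 1
Q: 1·2+1·5 = 7 | 1·7 = 7
gcd(1,1,1) = 1

Coefficients: [1, 1, 1]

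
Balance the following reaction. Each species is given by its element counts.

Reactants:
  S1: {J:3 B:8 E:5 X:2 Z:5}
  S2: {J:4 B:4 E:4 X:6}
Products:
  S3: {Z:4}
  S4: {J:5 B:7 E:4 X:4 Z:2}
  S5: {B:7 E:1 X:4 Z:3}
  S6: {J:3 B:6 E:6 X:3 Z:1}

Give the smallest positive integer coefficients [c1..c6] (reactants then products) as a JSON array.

J: 5·3+3·4 = 27 | 3·0+3·5+1·0+4·3 = 27
B: 5·8+3·4 = 52 | 3·0+3·7+1·7+4·6 = 52
E: 5·5+3·4 = 37 | 3·0+3·4+1·1+4·6 = 37
X: 5·2+3·6 = 28 | 3·0+3·4+1·4+4·3 = 28
Z: 5·5+3·0 = 25 | 3·4+3·2+1·3+4·1 = 25
gcd(5,3,3,3,1,4) = 1

Coefficients: [5, 3, 3, 3, 1, 4]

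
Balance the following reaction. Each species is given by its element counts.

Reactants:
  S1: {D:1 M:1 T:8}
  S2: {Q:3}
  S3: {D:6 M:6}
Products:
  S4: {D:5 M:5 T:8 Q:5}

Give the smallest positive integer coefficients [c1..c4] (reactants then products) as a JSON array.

D: 3·1+5·0+2·6 = 15 | 3·5 = 15
M: 3·1+5·0+2·6 = 15 | 3·5 = 15
T: 3·8+5·0+2·0 = 24 | 3·8 = 24
Q: 3·0+5·3+2·0 = 15 | 3·5 = 15
gcd(3,5,2,3) = 1

Coefficients: [3, 5, 2, 3]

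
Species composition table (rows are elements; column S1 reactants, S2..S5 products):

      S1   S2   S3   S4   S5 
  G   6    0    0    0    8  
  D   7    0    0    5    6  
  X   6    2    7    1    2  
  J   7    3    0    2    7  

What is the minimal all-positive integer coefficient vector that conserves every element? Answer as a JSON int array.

G: 4·6 = 24 | 1·0+2·0+2·0+3·8 = 24
D: 4·7 = 28 | 1·0+2·0+2·5+3·6 = 28
X: 4·6 = 24 | 1·2+2·7+2·1+3·2 = 24
J: 4·7 = 28 | 1·3+2·0+2·2+3·7 = 28
gcd(4,1,2,2,3) = 1

Coefficients: [4, 1, 2, 2, 3]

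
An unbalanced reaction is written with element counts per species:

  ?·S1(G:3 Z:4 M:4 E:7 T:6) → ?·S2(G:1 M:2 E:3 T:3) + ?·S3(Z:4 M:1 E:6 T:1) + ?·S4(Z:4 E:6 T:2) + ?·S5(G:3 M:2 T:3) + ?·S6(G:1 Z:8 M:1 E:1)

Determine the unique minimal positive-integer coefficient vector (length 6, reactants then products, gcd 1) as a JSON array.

Coefficients: [4, 5, 1, 1, 2, 1]

G: 4·3 = 12 | 5·1+1·0+1·0+2·3+1·1 = 12
Z: 4·4 = 16 | 5·0+1·4+1·4+2·0+1·8 = 16
M: 4·4 = 16 | 5·2+1·1+1·0+2·2+1·1 = 16
E: 4·7 = 28 | 5·3+1·6+1·6+2·0+1·1 = 28
T: 4·6 = 24 | 5·3+1·1+1·2+2·3+1·0 = 24
gcd(4,5,1,1,2,1) = 1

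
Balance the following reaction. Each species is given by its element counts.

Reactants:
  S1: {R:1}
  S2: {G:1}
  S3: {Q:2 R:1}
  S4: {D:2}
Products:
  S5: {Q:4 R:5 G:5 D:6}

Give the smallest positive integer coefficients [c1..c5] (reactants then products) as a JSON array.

Q: 3·0+5·0+2·2+3·0 = 4 | 1·4 = 4
R: 3·1+5·0+2·1+3·0 = 5 | 1·5 = 5
G: 3·0+5·1+2·0+3·0 = 5 | 1·5 = 5
D: 3·0+5·0+2·0+3·2 = 6 | 1·6 = 6
gcd(3,5,2,3,1) = 1

Coefficients: [3, 5, 2, 3, 1]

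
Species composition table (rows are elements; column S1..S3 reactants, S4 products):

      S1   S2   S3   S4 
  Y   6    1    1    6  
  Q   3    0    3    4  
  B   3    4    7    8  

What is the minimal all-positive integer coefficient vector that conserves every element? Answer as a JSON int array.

Coefficients: [5, 3, 3, 6]

Y: 5·6+3·1+3·1 = 36 | 6·6 = 36
Q: 5·3+3·0+3·3 = 24 | 6·4 = 24
B: 5·3+3·4+3·7 = 48 | 6·8 = 48
gcd(5,3,3,6) = 1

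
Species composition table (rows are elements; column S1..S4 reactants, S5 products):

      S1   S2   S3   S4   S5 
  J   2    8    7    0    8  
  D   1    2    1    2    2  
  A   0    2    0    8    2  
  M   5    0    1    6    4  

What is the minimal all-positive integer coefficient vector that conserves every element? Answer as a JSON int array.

J: 2·2+1·8+4·7+1·0 = 40 | 5·8 = 40
D: 2·1+1·2+4·1+1·2 = 10 | 5·2 = 10
A: 2·0+1·2+4·0+1·8 = 10 | 5·2 = 10
M: 2·5+1·0+4·1+1·6 = 20 | 5·4 = 20
gcd(2,1,4,1,5) = 1

Coefficients: [2, 1, 4, 1, 5]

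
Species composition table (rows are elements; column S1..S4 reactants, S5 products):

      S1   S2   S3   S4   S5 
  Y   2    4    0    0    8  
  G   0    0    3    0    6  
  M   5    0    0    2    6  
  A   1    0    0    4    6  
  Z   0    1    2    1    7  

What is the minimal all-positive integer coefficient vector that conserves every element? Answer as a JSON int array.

Y: 2·2+5·4+6·0+4·0 = 24 | 3·8 = 24
G: 2·0+5·0+6·3+4·0 = 18 | 3·6 = 18
M: 2·5+5·0+6·0+4·2 = 18 | 3·6 = 18
A: 2·1+5·0+6·0+4·4 = 18 | 3·6 = 18
Z: 2·0+5·1+6·2+4·1 = 21 | 3·7 = 21
gcd(2,5,6,4,3) = 1

Coefficients: [2, 5, 6, 4, 3]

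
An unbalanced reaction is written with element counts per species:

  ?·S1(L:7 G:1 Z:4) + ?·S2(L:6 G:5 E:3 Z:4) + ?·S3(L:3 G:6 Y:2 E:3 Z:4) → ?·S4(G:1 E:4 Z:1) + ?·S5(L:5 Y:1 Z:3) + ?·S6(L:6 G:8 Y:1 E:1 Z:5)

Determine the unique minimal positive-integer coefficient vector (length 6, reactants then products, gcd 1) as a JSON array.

L: 4·7+2·6+5·3 = 55 | 4·0+5·5+5·6 = 55
G: 4·1+2·5+5·6 = 44 | 4·1+5·0+5·8 = 44
Y: 4·0+2·0+5·2 = 10 | 4·0+5·1+5·1 = 10
E: 4·0+2·3+5·3 = 21 | 4·4+5·0+5·1 = 21
Z: 4·4+2·4+5·4 = 44 | 4·1+5·3+5·5 = 44
gcd(4,2,5,4,5,5) = 1

Coefficients: [4, 2, 5, 4, 5, 5]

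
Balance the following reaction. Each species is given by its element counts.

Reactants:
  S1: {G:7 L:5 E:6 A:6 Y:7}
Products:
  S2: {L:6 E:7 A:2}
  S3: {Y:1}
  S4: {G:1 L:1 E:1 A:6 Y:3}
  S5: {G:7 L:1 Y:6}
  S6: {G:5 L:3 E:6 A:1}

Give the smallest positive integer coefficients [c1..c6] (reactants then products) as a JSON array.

Coefficients: [5, 2, 5, 4, 3, 2]

G: 5·7 = 35 | 2·0+5·0+4·1+3·7+2·5 = 35
L: 5·5 = 25 | 2·6+5·0+4·1+3·1+2·3 = 25
E: 5·6 = 30 | 2·7+5·0+4·1+3·0+2·6 = 30
A: 5·6 = 30 | 2·2+5·0+4·6+3·0+2·1 = 30
Y: 5·7 = 35 | 2·0+5·1+4·3+3·6+2·0 = 35
gcd(5,2,5,4,3,2) = 1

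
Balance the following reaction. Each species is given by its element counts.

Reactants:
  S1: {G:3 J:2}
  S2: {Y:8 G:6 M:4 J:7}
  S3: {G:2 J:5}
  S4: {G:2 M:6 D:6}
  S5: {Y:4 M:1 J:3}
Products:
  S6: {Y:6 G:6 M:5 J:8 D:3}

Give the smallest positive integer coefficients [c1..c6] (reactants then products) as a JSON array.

Coefficients: [4, 1, 1, 2, 4, 4]

Y: 4·0+1·8+1·0+2·0+4·4 = 24 | 4·6 = 24
G: 4·3+1·6+1·2+2·2+4·0 = 24 | 4·6 = 24
M: 4·0+1·4+1·0+2·6+4·1 = 20 | 4·5 = 20
J: 4·2+1·7+1·5+2·0+4·3 = 32 | 4·8 = 32
D: 4·0+1·0+1·0+2·6+4·0 = 12 | 4·3 = 12
gcd(4,1,1,2,4,4) = 1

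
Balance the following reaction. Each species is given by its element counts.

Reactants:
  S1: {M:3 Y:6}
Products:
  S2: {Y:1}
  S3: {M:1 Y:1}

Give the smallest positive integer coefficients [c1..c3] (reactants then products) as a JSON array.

Coefficients: [1, 3, 3]

M: 1·3 = 3 | 3·0+3·1 = 3
Y: 1·6 = 6 | 3·1+3·1 = 6
gcd(1,3,3) = 1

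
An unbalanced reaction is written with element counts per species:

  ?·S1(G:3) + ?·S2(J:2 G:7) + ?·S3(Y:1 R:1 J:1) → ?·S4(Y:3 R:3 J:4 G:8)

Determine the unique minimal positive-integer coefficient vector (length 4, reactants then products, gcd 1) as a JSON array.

Coefficients: [3, 1, 6, 2]

Y: 3·0+1·0+6·1 = 6 | 2·3 = 6
R: 3·0+1·0+6·1 = 6 | 2·3 = 6
J: 3·0+1·2+6·1 = 8 | 2·4 = 8
G: 3·3+1·7+6·0 = 16 | 2·8 = 16
gcd(3,1,6,2) = 1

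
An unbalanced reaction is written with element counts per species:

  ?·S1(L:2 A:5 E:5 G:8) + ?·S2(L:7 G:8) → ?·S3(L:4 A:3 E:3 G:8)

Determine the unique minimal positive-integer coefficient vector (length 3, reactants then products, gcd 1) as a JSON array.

Coefficients: [3, 2, 5]

L: 3·2+2·7 = 20 | 5·4 = 20
A: 3·5+2·0 = 15 | 5·3 = 15
E: 3·5+2·0 = 15 | 5·3 = 15
G: 3·8+2·8 = 40 | 5·8 = 40
gcd(3,2,5) = 1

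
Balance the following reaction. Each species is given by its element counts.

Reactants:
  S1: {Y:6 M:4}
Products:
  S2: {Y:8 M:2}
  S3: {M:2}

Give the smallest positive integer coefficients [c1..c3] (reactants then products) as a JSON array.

Y: 4·6 = 24 | 3·8+5·0 = 24
M: 4·4 = 16 | 3·2+5·2 = 16
gcd(4,3,5) = 1

Coefficients: [4, 3, 5]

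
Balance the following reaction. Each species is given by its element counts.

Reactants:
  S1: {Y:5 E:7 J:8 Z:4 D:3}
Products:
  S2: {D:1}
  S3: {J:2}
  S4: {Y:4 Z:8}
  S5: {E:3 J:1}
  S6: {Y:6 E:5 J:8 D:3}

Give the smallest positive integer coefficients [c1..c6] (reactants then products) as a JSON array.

Y: 4·5 = 20 | 6·0+5·0+2·4+6·0+2·6 = 20
E: 4·7 = 28 | 6·0+5·0+2·0+6·3+2·5 = 28
J: 4·8 = 32 | 6·0+5·2+2·0+6·1+2·8 = 32
Z: 4·4 = 16 | 6·0+5·0+2·8+6·0+2·0 = 16
D: 4·3 = 12 | 6·1+5·0+2·0+6·0+2·3 = 12
gcd(4,6,5,2,6,2) = 1

Coefficients: [4, 6, 5, 2, 6, 2]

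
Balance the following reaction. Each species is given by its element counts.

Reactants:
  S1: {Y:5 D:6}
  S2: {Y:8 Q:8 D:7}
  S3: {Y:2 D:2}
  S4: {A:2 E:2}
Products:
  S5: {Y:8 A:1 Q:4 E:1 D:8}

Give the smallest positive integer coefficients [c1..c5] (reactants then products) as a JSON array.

Coefficients: [2, 2, 3, 2, 4]

Y: 2·5+2·8+3·2+2·0 = 32 | 4·8 = 32
A: 2·0+2·0+3·0+2·2 = 4 | 4·1 = 4
Q: 2·0+2·8+3·0+2·0 = 16 | 4·4 = 16
E: 2·0+2·0+3·0+2·2 = 4 | 4·1 = 4
D: 2·6+2·7+3·2+2·0 = 32 | 4·8 = 32
gcd(2,2,3,2,4) = 1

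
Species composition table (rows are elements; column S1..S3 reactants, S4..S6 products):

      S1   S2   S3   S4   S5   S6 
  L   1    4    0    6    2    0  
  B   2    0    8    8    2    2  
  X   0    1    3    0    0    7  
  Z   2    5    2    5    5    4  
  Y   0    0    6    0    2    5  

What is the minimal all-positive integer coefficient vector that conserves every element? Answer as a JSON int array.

Coefficients: [6, 5, 3, 3, 4, 2]

L: 6·1+5·4+3·0 = 26 | 3·6+4·2+2·0 = 26
B: 6·2+5·0+3·8 = 36 | 3·8+4·2+2·2 = 36
X: 6·0+5·1+3·3 = 14 | 3·0+4·0+2·7 = 14
Z: 6·2+5·5+3·2 = 43 | 3·5+4·5+2·4 = 43
Y: 6·0+5·0+3·6 = 18 | 3·0+4·2+2·5 = 18
gcd(6,5,3,3,4,2) = 1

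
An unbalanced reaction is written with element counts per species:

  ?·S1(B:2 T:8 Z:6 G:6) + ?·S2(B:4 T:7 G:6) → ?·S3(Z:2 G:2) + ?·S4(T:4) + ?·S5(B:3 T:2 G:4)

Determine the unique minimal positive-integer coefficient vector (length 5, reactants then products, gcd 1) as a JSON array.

Coefficients: [1, 4, 3, 6, 6]

B: 1·2+4·4 = 18 | 3·0+6·0+6·3 = 18
T: 1·8+4·7 = 36 | 3·0+6·4+6·2 = 36
Z: 1·6+4·0 = 6 | 3·2+6·0+6·0 = 6
G: 1·6+4·6 = 30 | 3·2+6·0+6·4 = 30
gcd(1,4,3,6,6) = 1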